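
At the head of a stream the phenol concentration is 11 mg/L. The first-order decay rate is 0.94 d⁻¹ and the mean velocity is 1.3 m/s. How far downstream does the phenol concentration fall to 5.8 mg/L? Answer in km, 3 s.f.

From C = C₀·e^(−kt), t = ln(C₀/C)/k = ln(11/5.8)/0.94 = 0.64/0.94 = 0.6809 d.
Distance = v·t = 1.3 m/s × 5.883e+04 s = 7.648e+04 m = 76.48 km.

76.5 km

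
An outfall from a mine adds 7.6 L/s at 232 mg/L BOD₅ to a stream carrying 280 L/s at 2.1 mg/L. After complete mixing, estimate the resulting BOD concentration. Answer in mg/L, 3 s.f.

7.6 L/s = 0.0076 m³/s.
280 L/s = 0.28 m³/s.
By mass balance at complete mixing, C = (0.0076·232 + 0.28·2.1) / (0.0076 + 0.28) = 2.351/0.2876 = 8.175 mg/L.

8.18 mg/L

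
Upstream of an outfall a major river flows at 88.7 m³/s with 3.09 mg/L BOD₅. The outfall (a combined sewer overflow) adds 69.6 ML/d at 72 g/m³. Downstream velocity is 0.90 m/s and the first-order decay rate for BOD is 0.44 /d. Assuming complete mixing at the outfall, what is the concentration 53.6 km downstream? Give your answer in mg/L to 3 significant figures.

69.6 ML/d = 0.8056 m³/s.
After complete mixing, C₀ = (0.8056·72 + 88.7·3.09) / 89.51 = 3.71 mg/L.
Travel time t = 5.36e+04 m / 0.90 m/s = 5.956e+04 s = 0.6893 d.
C = 3.71·exp(−0.44·0.6893) = 3.71·0.7384 = 2.74 mg/L.

2.74 mg/L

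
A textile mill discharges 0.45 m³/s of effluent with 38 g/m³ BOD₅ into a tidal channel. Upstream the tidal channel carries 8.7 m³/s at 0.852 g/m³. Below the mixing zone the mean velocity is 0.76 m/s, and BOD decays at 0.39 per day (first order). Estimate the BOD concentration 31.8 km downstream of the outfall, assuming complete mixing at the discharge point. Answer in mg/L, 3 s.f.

After complete mixing, C₀ = (0.45·38 + 8.7·0.852) / 9.15 = 2.679 mg/L.
Travel time t = 3.18e+04 m / 0.76 m/s = 4.184e+04 s = 0.4843 d.
C = 2.679·exp(−0.39·0.4843) = 2.679·0.8279 = 2.218 mg/L.

2.22 mg/L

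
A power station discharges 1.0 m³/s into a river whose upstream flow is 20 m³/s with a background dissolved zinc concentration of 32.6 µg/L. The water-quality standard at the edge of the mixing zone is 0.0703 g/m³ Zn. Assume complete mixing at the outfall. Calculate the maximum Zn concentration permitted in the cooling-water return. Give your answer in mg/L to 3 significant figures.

32.6 µg/L = 0.0326 mg/L.
Mass balance: 0.0703·21 = 1·Cₑ + 20·0.0326.
Cₑ = (1.476 − 0.652) / 1 = 0.8243 mg/L.

0.824 mg/L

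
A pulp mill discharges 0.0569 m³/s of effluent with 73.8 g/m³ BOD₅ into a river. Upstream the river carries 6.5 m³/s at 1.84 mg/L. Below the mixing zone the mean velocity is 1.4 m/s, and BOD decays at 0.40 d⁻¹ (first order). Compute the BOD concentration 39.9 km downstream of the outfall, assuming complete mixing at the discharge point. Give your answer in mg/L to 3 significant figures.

2.16 mg/L

After complete mixing, C₀ = (0.0569·73.8 + 6.5·1.84) / 6.557 = 2.464 mg/L.
Travel time t = 3.99e+04 m / 1.4 m/s = 2.85e+04 s = 0.3299 d.
C = 2.464·exp(−0.40·0.3299) = 2.464·0.8764 = 2.16 mg/L.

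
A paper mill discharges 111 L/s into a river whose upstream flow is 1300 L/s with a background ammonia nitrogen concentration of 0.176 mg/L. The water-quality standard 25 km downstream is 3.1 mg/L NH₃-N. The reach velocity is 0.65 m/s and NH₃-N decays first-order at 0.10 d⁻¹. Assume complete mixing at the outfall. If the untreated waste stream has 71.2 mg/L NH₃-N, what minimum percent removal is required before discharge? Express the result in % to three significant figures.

45.0 %

111 L/s = 0.111 m³/s.
1300 L/s = 1.3 m³/s.
Travel time to the compliance point: t = 2.5e+04/0.65 = 3.846e+04 s = 0.4452 d; decay factor exp(−0.10·0.4452) = 0.9565.
So the concentration just after mixing may be at most 3.1/0.9565 = 3.241 mg/L.
Mass balance: 3.241·1.411 = 0.111·Cₑ + 1.3·0.176.
Cₑ = (4.573 − 0.2288) / 0.111 = 39.14 mg/L.
Required removal = 1 − 39.14/71.2 = 45.03 %.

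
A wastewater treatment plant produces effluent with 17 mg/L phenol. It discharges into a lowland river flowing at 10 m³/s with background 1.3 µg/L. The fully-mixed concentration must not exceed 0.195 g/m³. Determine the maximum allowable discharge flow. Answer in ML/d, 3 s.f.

1.3 µg/L = 0.0013 mg/L.
Mass balance at complete mixing: C_std·(Q_w + Q_r) = Q_w·C_e + Q_r·C_b.
Rearranging, Q_w = Q_r·(C_std − C_b)/(C_e − C_std) = 10·(0.195 − 0.0013) / (17 − 0.195) = 0.1153 m³/s.
= 9.959 ML/d.

9.96 ML/d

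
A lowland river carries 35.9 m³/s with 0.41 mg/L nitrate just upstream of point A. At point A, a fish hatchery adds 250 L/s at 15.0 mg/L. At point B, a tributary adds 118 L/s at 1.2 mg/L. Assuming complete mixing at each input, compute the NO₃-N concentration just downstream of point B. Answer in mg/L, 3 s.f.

0.513 mg/L

250 L/s = 0.25 m³/s.
After input A: C = (35.9·0.41 + 0.25·15) / 36.15 = 0.5109 mg/L.
118 L/s = 0.118 m³/s.
After input B: C = (36.15·0.5109 + 0.118·1.2) / 36.27 = 0.5131 mg/L.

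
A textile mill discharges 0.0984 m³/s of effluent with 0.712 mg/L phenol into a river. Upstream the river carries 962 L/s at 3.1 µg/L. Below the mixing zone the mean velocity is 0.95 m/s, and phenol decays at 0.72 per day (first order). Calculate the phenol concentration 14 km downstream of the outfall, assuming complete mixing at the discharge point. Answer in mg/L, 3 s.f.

0.0609 mg/L

962 L/s = 0.962 m³/s.
3.1 µg/L = 0.0031 mg/L.
After complete mixing, C₀ = (0.0984·0.712 + 0.962·0.0031) / 1.06 = 0.06888 mg/L.
Travel time t = 1.4e+04 m / 0.95 m/s = 1.474e+04 s = 0.1706 d.
C = 0.06888·exp(−0.72·0.1706) = 0.06888·0.8844 = 0.06092 mg/L.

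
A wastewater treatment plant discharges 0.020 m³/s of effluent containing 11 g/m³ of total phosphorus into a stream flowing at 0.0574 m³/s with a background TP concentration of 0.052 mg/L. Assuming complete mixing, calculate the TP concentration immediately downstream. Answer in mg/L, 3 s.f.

2.88 mg/L

Flow-weighted mixing gives C = (0.02·11 + 0.0574·0.052) / (0.02 + 0.0574) = 0.223/0.0774 = 2.881 mg/L.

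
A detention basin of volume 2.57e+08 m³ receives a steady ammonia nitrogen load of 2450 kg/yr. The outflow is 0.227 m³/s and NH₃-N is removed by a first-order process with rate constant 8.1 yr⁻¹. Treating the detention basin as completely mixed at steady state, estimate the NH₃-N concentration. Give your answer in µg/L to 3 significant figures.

1.17 µg/L

Outflow Q = 0.227 m³/s × 3.156e+07 s/yr = 7.164e+06 m³/yr.
Steady-state CSTR mass balance: W = Q·C + k·V·C, so C = W/(Q + kV).
Q + kV = 7.164e+06 + 8.1·2.57e+08 = 2.089e+09 m³/yr.
C = 2450/2.089e+09 = 1.173e-06 kg/m³ = 0.001173 mg/L = 1.173 µg/L.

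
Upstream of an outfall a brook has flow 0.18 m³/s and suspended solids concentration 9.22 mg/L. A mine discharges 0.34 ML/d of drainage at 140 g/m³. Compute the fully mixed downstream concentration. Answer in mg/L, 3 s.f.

12.0 mg/L

0.34 ML/d = 0.003935 m³/s.
By mass balance at complete mixing, C = (0.003935·140 + 0.18·9.22) / (0.003935 + 0.18) = 2.211/0.1839 = 12.02 mg/L.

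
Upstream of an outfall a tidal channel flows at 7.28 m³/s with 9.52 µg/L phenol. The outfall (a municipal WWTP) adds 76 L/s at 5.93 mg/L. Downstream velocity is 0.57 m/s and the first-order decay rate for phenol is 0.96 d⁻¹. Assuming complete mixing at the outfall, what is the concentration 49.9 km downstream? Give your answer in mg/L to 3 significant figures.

0.0267 mg/L

76 L/s = 0.076 m³/s.
9.52 µg/L = 0.00952 mg/L.
After complete mixing, C₀ = (0.076·5.93 + 7.28·0.00952) / 7.356 = 0.07069 mg/L.
Travel time t = 4.99e+04 m / 0.57 m/s = 8.754e+04 s = 1.013 d.
C = 0.07069·exp(−0.96·1.013) = 0.07069·0.3781 = 0.02672 mg/L.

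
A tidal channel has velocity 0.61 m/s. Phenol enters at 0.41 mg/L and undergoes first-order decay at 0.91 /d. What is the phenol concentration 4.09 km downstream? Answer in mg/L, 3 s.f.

0.382 mg/L

Travel time t = 4.09 km / 0.61 m/s = 4090/0.61 = 6705 s = 0.0776 d.
First-order decay: C = 0.41·exp(−0.91·0.0776) = 0.41·0.9318 = 0.382 mg/L.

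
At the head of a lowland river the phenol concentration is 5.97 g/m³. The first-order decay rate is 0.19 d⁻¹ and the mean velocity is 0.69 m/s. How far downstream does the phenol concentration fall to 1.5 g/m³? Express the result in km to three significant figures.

From C = C₀·e^(−kt), t = ln(C₀/C)/k = ln(5.97/1.5)/0.19 = 1.381/0.19 = 7.27 d.
Distance = v·t = 0.69 m/s × 6.281e+05 s = 4.334e+05 m = 433.4 km.

433 km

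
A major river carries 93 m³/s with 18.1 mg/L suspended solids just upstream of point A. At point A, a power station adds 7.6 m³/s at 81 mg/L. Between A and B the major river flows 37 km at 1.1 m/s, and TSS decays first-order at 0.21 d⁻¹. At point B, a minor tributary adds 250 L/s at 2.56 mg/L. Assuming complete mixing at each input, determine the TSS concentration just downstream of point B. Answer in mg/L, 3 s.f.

21.0 mg/L

After input A: C = (93·18.1 + 7.6·81) / 100.6 = 22.85 mg/L.
Over the 37 km reach to input B (t = 3.364e+04 s = 0.3893 d), decay gives C = 22.85·exp(−0.21·0.3893) = 21.06 mg/L.
250 L/s = 0.25 m³/s.
After input B: C = (100.6·21.06 + 0.25·2.56) / 100.8 = 21.01 mg/L.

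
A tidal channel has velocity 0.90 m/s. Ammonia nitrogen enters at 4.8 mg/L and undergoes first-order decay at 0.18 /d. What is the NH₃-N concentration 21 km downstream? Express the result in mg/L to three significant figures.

Travel time t = 21 km / 0.90 m/s = 2.1e+04/0.90 = 2.333e+04 s = 0.2701 d.
First-order decay: C = 4.8·exp(−0.18·0.2701) = 4.8·0.9526 = 4.572 mg/L.

4.57 mg/L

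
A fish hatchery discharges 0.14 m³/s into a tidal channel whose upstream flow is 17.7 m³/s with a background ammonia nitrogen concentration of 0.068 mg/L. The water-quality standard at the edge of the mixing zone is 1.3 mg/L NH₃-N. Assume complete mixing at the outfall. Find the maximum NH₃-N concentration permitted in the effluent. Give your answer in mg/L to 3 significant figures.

157 mg/L

Mass balance: 1.3·17.84 = 0.14·Cₑ + 17.7·0.068.
Cₑ = (23.19 − 1.204) / 0.14 = 157.1 mg/L.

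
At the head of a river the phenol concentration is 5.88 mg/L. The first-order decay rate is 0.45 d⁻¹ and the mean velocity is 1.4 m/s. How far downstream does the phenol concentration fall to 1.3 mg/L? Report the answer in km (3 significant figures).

406 km

From C = C₀·e^(−kt), t = ln(C₀/C)/k = ln(5.88/1.3)/0.45 = 1.509/0.45 = 3.354 d.
Distance = v·t = 1.4 m/s × 2.898e+05 s = 4.057e+05 m = 405.7 km.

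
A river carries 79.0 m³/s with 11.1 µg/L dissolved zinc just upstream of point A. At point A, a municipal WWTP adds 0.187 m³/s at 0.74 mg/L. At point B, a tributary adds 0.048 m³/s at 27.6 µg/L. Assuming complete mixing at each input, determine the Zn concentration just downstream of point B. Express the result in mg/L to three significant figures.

11.1 µg/L = 0.0111 mg/L.
After input A: C = (79·0.0111 + 0.187·0.74) / 79.19 = 0.01282 mg/L.
27.6 µg/L = 0.0276 mg/L.
After input B: C = (79.19·0.01282 + 0.048·0.0276) / 79.23 = 0.01283 mg/L.

0.0128 mg/L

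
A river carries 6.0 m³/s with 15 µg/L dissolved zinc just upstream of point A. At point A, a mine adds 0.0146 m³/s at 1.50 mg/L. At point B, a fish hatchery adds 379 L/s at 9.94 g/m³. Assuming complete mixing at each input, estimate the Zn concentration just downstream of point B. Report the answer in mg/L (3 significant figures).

15 µg/L = 0.015 mg/L.
After input A: C = (6·0.015 + 0.0146·1.5) / 6.015 = 0.0186 mg/L.
379 L/s = 0.379 m³/s.
After input B: C = (6.015·0.0186 + 0.379·9.94) / 6.394 = 0.6067 mg/L.

0.607 mg/L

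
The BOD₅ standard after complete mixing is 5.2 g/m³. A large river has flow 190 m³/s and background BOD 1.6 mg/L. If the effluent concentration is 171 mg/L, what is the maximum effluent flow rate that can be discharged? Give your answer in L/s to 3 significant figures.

Mass balance at complete mixing: C_std·(Q_w + Q_r) = Q_w·C_e + Q_r·C_b.
Rearranging, Q_w = Q_r·(C_std − C_b)/(C_e − C_std) = 190·(5.2 − 1.6) / (171 − 5.2) = 4.125 m³/s.
= 4125 L/s.

4130 L/s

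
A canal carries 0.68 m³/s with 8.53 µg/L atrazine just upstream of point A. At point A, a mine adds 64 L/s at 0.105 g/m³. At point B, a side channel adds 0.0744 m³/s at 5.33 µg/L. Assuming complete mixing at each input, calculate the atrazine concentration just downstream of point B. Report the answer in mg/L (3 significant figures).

0.0158 mg/L

8.53 µg/L = 0.00853 mg/L.
64 L/s = 0.064 m³/s.
After input A: C = (0.68·0.00853 + 0.064·0.105) / 0.744 = 0.01683 mg/L.
5.33 µg/L = 0.00533 mg/L.
After input B: C = (0.744·0.01683 + 0.0744·0.00533) / 0.8184 = 0.01578 mg/L.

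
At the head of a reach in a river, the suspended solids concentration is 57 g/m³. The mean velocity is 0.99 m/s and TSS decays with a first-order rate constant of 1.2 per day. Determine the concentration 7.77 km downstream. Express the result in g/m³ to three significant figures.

Travel time t = 7.77 km / 0.99 m/s = 7770/0.99 = 7848 s = 0.09084 d.
First-order decay: C = 57·exp(−1.2·0.09084) = 57·0.8967 = 51.11 g/m³.

51.1 g/m³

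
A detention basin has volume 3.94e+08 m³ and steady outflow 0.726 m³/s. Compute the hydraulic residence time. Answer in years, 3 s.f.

Q = 0.726 m³/s × 3.156e+07 s/yr = 2.291e+07 m³/yr.
Hydraulic residence time τ = V/Q = 3.94e+08/2.291e+07 = 17.2 yr.

17.2 yr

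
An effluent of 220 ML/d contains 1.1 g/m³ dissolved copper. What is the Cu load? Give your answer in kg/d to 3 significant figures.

220 ML/d = 2.546 m³/s.
Mass flux = Q·C = 2.546 m³/s × 1.1 g/m³ = 2.801 g/s.
= 2.801 g/s × 86.4 = 242 kg/d.

242 kg/d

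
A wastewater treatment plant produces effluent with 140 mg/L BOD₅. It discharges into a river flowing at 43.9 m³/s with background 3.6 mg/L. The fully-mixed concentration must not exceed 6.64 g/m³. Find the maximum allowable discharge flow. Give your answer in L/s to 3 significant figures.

Mass balance at complete mixing: C_std·(Q_w + Q_r) = Q_w·C_e + Q_r·C_b.
Rearranging, Q_w = Q_r·(C_std − C_b)/(C_e − C_std) = 43.9·(6.64 − 3.6) / (140 − 6.64) = 1.001 m³/s.
= 1001 L/s.

1000 L/s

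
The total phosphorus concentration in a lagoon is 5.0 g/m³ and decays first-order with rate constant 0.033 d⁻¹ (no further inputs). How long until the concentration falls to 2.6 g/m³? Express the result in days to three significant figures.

19.8 d

t = ln(C₀/C)/k = ln(5.0/2.6)/0.033 = 0.6539/0.033 = 19.82 d.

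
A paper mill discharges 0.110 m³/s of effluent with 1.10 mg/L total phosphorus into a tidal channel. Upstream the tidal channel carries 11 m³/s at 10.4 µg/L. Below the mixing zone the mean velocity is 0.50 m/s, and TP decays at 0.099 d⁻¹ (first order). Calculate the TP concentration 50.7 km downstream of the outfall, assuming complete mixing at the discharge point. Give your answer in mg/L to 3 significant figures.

10.4 µg/L = 0.0104 mg/L.
After complete mixing, C₀ = (0.11·1.1 + 11·0.0104) / 11.11 = 0.02119 mg/L.
Travel time t = 5.07e+04 m / 0.50 m/s = 1.014e+05 s = 1.174 d.
C = 0.02119·exp(−0.099·1.174) = 0.02119·0.8903 = 0.01886 mg/L.

0.0189 mg/L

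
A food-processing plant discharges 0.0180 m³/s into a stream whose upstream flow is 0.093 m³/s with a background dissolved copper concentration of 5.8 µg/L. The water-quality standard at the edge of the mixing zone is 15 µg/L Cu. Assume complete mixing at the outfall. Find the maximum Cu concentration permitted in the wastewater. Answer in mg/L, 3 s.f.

5.8 µg/L = 0.0058 mg/L.
15 µg/L = 0.015 mg/L.
Mass balance: 0.015·0.111 = 0.018·Cₑ + 0.093·0.0058.
Cₑ = (0.001665 − 0.0005394) / 0.018 = 0.06253 mg/L.

0.0625 mg/L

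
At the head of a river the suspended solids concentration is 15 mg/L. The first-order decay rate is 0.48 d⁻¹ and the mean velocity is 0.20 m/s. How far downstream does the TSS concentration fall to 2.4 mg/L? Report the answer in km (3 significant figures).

From C = C₀·e^(−kt), t = ln(C₀/C)/k = ln(15/2.4)/0.48 = 1.833/0.48 = 3.818 d.
Distance = v·t = 0.20 m/s × 3.299e+05 s = 6.597e+04 m = 65.97 km.

66.0 km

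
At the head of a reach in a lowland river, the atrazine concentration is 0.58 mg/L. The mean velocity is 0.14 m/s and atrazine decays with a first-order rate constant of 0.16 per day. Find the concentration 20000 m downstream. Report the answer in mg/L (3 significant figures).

Travel time t = 20000 m / 0.14 m/s = 2e+04/0.14 = 1.429e+05 s = 1.653 d.
First-order decay: C = 0.58·exp(−0.16·1.653) = 0.58·0.7676 = 0.4452 mg/L.

0.445 mg/L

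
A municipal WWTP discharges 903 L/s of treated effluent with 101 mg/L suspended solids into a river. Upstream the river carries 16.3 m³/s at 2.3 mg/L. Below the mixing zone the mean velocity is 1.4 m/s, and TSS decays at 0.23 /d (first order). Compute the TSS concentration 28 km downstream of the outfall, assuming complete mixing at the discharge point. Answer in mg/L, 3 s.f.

7.09 mg/L

903 L/s = 0.903 m³/s.
After complete mixing, C₀ = (0.903·101 + 16.3·2.3) / 17.2 = 7.481 mg/L.
Travel time t = 2.8e+04 m / 1.4 m/s = 2e+04 s = 0.2315 d.
C = 7.481·exp(−0.23·0.2315) = 7.481·0.9482 = 7.093 mg/L.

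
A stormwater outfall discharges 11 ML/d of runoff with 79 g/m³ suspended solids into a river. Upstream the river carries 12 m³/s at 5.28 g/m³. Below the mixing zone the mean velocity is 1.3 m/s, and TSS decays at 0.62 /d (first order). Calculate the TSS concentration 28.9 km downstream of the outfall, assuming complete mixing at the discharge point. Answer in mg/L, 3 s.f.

5.16 mg/L

11 ML/d = 0.1273 m³/s.
After complete mixing, C₀ = (0.1273·79 + 12·5.28) / 12.13 = 6.054 mg/L.
Travel time t = 2.89e+04 m / 1.3 m/s = 2.223e+04 s = 0.2573 d.
C = 6.054·exp(−0.62·0.2573) = 6.054·0.8525 = 5.161 mg/L.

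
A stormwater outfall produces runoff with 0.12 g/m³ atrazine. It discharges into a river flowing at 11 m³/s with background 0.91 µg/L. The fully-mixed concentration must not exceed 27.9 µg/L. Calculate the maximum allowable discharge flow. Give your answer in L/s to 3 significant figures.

3220 L/s

0.91 µg/L = 0.00091 mg/L.
27.9 µg/L = 0.0279 mg/L.
Mass balance at complete mixing: C_std·(Q_w + Q_r) = Q_w·C_e + Q_r·C_b.
Rearranging, Q_w = Q_r·(C_std − C_b)/(C_e − C_std) = 11·(0.0279 − 0.00091) / (0.12 − 0.0279) = 3.224 m³/s.
= 3224 L/s.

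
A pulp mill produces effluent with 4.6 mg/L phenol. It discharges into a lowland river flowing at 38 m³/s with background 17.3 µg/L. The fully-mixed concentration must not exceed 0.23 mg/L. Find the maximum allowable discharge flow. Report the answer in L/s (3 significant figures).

17.3 µg/L = 0.0173 mg/L.
Mass balance at complete mixing: C_std·(Q_w + Q_r) = Q_w·C_e + Q_r·C_b.
Rearranging, Q_w = Q_r·(C_std − C_b)/(C_e − C_std) = 38·(0.23 − 0.0173) / (4.6 − 0.23) = 1.85 m³/s.
= 1850 L/s.

1850 L/s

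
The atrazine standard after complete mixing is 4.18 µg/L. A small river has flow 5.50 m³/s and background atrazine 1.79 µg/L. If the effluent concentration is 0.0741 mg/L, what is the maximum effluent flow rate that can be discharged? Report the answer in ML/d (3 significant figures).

1.79 µg/L = 0.00179 mg/L.
4.18 µg/L = 0.00418 mg/L.
Mass balance at complete mixing: C_std·(Q_w + Q_r) = Q_w·C_e + Q_r·C_b.
Rearranging, Q_w = Q_r·(C_std − C_b)/(C_e − C_std) = 5.50·(0.00418 − 0.00179) / (0.0741 − 0.00418) = 0.188 m³/s.
= 16.24 ML/d.

16.2 ML/d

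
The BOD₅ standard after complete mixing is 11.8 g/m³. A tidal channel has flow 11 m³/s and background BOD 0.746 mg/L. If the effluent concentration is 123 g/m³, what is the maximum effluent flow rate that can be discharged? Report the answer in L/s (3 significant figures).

1090 L/s

Mass balance at complete mixing: C_std·(Q_w + Q_r) = Q_w·C_e + Q_r·C_b.
Rearranging, Q_w = Q_r·(C_std − C_b)/(C_e − C_std) = 11·(11.8 − 0.746) / (123 − 11.8) = 1.093 m³/s.
= 1093 L/s.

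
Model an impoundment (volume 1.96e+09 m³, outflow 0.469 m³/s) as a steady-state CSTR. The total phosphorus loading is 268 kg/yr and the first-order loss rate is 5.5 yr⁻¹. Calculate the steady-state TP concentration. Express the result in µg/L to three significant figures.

Outflow Q = 0.469 m³/s × 3.156e+07 s/yr = 1.48e+07 m³/yr.
Steady-state CSTR mass balance: W = Q·C + k·V·C, so C = W/(Q + kV).
Q + kV = 1.48e+07 + 5.5·1.96e+09 = 1.079e+10 m³/yr.
C = 268/1.079e+10 = 2.483e-08 kg/m³ = 2.483e-05 mg/L = 0.02483 µg/L.

0.0248 µg/L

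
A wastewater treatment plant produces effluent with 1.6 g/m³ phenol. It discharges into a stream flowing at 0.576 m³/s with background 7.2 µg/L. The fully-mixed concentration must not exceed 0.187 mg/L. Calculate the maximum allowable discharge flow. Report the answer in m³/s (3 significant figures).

0.0733 m³/s

7.2 µg/L = 0.0072 mg/L.
Mass balance at complete mixing: C_std·(Q_w + Q_r) = Q_w·C_e + Q_r·C_b.
Rearranging, Q_w = Q_r·(C_std − C_b)/(C_e − C_std) = 0.576·(0.187 − 0.0072) / (1.6 − 0.187) = 0.07329 m³/s.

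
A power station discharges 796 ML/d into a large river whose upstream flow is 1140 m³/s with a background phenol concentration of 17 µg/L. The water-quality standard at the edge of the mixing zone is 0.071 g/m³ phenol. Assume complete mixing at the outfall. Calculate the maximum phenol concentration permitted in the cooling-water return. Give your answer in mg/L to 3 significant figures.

6.75 mg/L

796 ML/d = 9.213 m³/s.
17 µg/L = 0.017 mg/L.
Mass balance: 0.071·1149 = 9.213·Cₑ + 1140·0.017.
Cₑ = (81.59 − 19.38) / 9.213 = 6.753 mg/L.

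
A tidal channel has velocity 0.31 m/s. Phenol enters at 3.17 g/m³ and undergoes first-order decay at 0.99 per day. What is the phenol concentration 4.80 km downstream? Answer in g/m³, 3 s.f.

Travel time t = 4.80 km / 0.31 m/s = 4800/0.31 = 1.548e+04 s = 0.1792 d.
First-order decay: C = 3.17·exp(−0.99·0.1792) = 3.17·0.8374 = 2.655 g/m³.

2.65 g/m³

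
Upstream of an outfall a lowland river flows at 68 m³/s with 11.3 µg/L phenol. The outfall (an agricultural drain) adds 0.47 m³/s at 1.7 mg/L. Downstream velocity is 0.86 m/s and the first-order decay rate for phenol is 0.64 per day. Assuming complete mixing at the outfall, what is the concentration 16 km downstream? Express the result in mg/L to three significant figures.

0.0199 mg/L

11.3 µg/L = 0.0113 mg/L.
After complete mixing, C₀ = (0.47·1.7 + 68·0.0113) / 68.47 = 0.02289 mg/L.
Travel time t = 1.6e+04 m / 0.86 m/s = 1.86e+04 s = 0.2153 d.
C = 0.02289·exp(−0.64·0.2153) = 0.02289·0.8713 = 0.01994 mg/L.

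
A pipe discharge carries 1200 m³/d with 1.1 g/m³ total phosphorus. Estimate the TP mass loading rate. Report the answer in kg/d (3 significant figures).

1.32 kg/d

1200 m³/d = 0.01389 m³/s.
Mass flux = Q·C = 0.01389 m³/s × 1.1 g/m³ = 0.01528 g/s.
= 0.01528 g/s × 86.4 = 1.32 kg/d.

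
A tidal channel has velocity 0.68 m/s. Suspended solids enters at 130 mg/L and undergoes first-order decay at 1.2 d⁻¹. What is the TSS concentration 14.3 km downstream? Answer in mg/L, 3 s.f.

Travel time t = 14.3 km / 0.68 m/s = 1.43e+04/0.68 = 2.103e+04 s = 0.2434 d.
First-order decay: C = 130·exp(−1.2·0.2434) = 130·0.7467 = 97.07 mg/L.

97.1 mg/L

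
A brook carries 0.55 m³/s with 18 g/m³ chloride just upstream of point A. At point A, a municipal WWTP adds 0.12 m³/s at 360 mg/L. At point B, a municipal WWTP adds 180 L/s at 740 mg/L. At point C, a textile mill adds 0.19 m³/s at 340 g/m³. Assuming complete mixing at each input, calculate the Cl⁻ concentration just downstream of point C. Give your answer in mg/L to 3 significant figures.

241 mg/L

After input A: C = (0.55·18 + 0.12·360) / 0.67 = 79.25 mg/L.
180 L/s = 0.18 m³/s.
After input B: C = (0.67·79.25 + 0.18·740) / 0.85 = 219.2 mg/L.
After input C: C = (0.85·219.2 + 0.19·340) / 1.04 = 241.2 mg/L.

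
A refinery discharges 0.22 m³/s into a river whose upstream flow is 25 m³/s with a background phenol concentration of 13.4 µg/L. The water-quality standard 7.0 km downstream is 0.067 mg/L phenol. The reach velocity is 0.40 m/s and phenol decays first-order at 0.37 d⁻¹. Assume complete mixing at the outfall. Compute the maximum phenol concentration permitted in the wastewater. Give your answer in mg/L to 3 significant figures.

6.76 mg/L

13.4 µg/L = 0.0134 mg/L.
Travel time to the compliance point: t = 7000/0.40 = 1.75e+04 s = 0.2025 d; decay factor exp(−0.37·0.2025) = 0.9278.
So the concentration just after mixing may be at most 0.067/0.9278 = 0.07221 mg/L.
Mass balance: 0.07221·25.22 = 0.22·Cₑ + 25·0.0134.
Cₑ = (1.821 − 0.335) / 0.22 = 6.756 mg/L.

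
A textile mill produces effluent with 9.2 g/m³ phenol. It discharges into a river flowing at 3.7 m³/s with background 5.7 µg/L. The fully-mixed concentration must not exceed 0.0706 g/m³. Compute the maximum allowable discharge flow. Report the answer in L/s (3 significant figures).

26.3 L/s

5.7 µg/L = 0.0057 mg/L.
Mass balance at complete mixing: C_std·(Q_w + Q_r) = Q_w·C_e + Q_r·C_b.
Rearranging, Q_w = Q_r·(C_std − C_b)/(C_e − C_std) = 3.7·(0.0706 − 0.0057) / (9.2 − 0.0706) = 0.0263 m³/s.
= 26.3 L/s.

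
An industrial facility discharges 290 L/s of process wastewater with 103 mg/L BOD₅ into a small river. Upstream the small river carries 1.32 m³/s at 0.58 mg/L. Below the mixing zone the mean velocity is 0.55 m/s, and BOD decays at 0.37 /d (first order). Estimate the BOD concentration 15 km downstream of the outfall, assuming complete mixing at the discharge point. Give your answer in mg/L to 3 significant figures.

16.9 mg/L

290 L/s = 0.29 m³/s.
After complete mixing, C₀ = (0.29·103 + 1.32·0.58) / 1.61 = 19.03 mg/L.
Travel time t = 1.5e+04 m / 0.55 m/s = 2.727e+04 s = 0.3157 d.
C = 19.03·exp(−0.37·0.3157) = 19.03·0.8898 = 16.93 mg/L.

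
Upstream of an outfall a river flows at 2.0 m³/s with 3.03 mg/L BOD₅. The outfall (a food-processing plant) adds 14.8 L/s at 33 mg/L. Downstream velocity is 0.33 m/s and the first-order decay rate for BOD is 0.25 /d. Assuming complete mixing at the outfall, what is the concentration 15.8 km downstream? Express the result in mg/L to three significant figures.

14.8 L/s = 0.0148 m³/s.
After complete mixing, C₀ = (0.0148·33 + 2·3.03) / 2.015 = 3.25 mg/L.
Travel time t = 1.58e+04 m / 0.33 m/s = 4.788e+04 s = 0.5542 d.
C = 3.25·exp(−0.25·0.5542) = 3.25·0.8706 = 2.83 mg/L.

2.83 mg/L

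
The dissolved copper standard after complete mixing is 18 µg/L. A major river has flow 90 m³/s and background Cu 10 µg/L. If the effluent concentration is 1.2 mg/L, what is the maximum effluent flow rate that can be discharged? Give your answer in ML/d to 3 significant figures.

52.6 ML/d

10 µg/L = 0.01 mg/L.
18 µg/L = 0.018 mg/L.
Mass balance at complete mixing: C_std·(Q_w + Q_r) = Q_w·C_e + Q_r·C_b.
Rearranging, Q_w = Q_r·(C_std − C_b)/(C_e − C_std) = 90·(0.018 − 0.01) / (1.2 − 0.018) = 0.6091 m³/s.
= 52.63 ML/d.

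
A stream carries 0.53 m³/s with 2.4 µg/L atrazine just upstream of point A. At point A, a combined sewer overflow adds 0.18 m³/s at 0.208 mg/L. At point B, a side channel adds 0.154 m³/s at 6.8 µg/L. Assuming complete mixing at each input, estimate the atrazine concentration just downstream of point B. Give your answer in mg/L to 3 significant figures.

0.0460 mg/L

2.4 µg/L = 0.0024 mg/L.
After input A: C = (0.53·0.0024 + 0.18·0.208) / 0.71 = 0.05452 mg/L.
6.8 µg/L = 0.0068 mg/L.
After input B: C = (0.71·0.05452 + 0.154·0.0068) / 0.864 = 0.04602 mg/L.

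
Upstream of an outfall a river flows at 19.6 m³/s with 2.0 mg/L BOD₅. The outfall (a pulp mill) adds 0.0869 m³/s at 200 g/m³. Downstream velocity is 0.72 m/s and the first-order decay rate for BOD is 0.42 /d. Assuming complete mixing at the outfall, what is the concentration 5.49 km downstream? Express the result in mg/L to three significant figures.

After complete mixing, C₀ = (0.0869·200 + 19.6·2) / 19.69 = 2.874 mg/L.
Travel time t = 5490 m / 0.72 m/s = 7625 s = 0.08825 d.
C = 2.874·exp(−0.42·0.08825) = 2.874·0.9636 = 2.769 mg/L.

2.77 mg/L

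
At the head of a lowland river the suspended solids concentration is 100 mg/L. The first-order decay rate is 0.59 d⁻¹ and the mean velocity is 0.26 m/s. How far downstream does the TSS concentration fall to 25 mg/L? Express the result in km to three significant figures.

52.8 km

From C = C₀·e^(−kt), t = ln(C₀/C)/k = ln(100/25)/0.59 = 1.386/0.59 = 2.35 d.
Distance = v·t = 0.26 m/s × 2.03e+05 s = 5.278e+04 m = 52.78 km.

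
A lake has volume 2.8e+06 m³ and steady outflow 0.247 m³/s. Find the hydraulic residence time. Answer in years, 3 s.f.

0.359 yr

Q = 0.247 m³/s × 3.156e+07 s/yr = 7.795e+06 m³/yr.
Hydraulic residence time τ = V/Q = 2.8e+06/7.795e+06 = 0.3592 yr.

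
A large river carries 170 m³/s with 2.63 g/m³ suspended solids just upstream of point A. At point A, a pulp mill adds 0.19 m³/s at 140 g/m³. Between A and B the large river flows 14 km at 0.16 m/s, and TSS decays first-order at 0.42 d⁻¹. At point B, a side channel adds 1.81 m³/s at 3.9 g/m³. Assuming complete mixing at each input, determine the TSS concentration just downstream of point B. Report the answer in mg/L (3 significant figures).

1.84 mg/L

After input A: C = (170·2.63 + 0.19·140) / 170.2 = 2.783 mg/L.
Over the 14 km reach to input B (t = 8.75e+04 s = 1.013 d), decay gives C = 2.783·exp(−0.42·1.013) = 1.819 mg/L.
After input B: C = (170.2·1.819 + 1.81·3.9) / 172 = 1.841 mg/L.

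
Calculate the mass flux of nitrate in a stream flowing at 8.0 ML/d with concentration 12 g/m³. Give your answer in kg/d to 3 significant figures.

96.0 kg/d

8.0 ML/d = 0.09259 m³/s.
Mass flux = Q·C = 0.09259 m³/s × 12 g/m³ = 1.111 g/s.
= 1.111 g/s × 86.4 = 96 kg/d.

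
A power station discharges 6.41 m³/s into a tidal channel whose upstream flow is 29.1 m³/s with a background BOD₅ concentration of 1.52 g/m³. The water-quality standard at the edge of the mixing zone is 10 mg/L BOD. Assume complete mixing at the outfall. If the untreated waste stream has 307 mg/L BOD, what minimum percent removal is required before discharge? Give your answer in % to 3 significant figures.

Mass balance: 10·35.51 = 6.41·Cₑ + 29.1·1.52.
Cₑ = (355.1 − 44.23) / 6.41 = 48.5 mg/L.
Required removal = 1 − 48.5/307 = 84.2 %.

84.2 %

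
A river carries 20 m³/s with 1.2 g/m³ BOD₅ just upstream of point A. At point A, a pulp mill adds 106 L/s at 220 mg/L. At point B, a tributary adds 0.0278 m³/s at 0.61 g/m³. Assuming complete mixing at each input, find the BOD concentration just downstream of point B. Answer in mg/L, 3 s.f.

2.35 mg/L

106 L/s = 0.106 m³/s.
After input A: C = (20·1.2 + 0.106·220) / 20.11 = 2.354 mg/L.
After input B: C = (20.11·2.354 + 0.0278·0.61) / 20.13 = 2.351 mg/L.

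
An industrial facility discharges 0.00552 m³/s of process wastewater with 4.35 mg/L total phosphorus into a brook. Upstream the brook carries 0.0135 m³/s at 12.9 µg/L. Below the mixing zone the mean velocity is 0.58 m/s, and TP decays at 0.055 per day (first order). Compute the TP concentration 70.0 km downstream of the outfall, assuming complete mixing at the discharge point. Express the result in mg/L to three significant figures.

12.9 µg/L = 0.0129 mg/L.
After complete mixing, C₀ = (0.00552·4.35 + 0.0135·0.0129) / 0.01902 = 1.272 mg/L.
Travel time t = 7e+04 m / 0.58 m/s = 1.207e+05 s = 1.397 d.
C = 1.272·exp(−0.055·1.397) = 1.272·0.926 = 1.178 mg/L.

1.18 mg/L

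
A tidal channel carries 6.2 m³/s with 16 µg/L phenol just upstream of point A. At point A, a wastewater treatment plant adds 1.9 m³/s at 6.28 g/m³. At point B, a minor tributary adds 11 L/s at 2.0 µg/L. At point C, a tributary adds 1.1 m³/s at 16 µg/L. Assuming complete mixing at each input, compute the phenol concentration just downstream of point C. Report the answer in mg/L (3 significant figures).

1.31 mg/L

16 µg/L = 0.016 mg/L.
After input A: C = (6.2·0.016 + 1.9·6.28) / 8.1 = 1.485 mg/L.
11 L/s = 0.011 m³/s.
2.0 µg/L = 0.002 mg/L.
After input B: C = (8.1·1.485 + 0.011·0.002) / 8.111 = 1.483 mg/L.
16 µg/L = 0.016 mg/L.
After input C: C = (8.111·1.483 + 1.1·0.016) / 9.211 = 1.308 mg/L.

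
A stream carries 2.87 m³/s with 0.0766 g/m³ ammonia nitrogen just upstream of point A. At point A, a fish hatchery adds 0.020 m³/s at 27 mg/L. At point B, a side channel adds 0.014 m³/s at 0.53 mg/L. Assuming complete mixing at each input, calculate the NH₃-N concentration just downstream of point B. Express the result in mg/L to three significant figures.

0.264 mg/L

After input A: C = (2.87·0.0766 + 0.02·27) / 2.89 = 0.2629 mg/L.
After input B: C = (2.89·0.2629 + 0.014·0.53) / 2.904 = 0.2642 mg/L.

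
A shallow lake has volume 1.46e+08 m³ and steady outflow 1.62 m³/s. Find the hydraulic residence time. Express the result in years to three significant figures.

2.86 yr

Q = 1.62 m³/s × 3.156e+07 s/yr = 5.112e+07 m³/yr.
Hydraulic residence time τ = V/Q = 1.46e+08/5.112e+07 = 2.856 yr.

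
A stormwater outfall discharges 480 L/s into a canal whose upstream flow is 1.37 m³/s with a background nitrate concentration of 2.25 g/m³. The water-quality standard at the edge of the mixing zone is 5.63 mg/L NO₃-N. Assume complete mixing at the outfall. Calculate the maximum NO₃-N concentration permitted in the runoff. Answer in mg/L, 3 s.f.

480 L/s = 0.48 m³/s.
Mass balance: 5.63·1.85 = 0.48·Cₑ + 1.37·2.25.
Cₑ = (10.42 − 3.083) / 0.48 = 15.28 mg/L.

15.3 mg/L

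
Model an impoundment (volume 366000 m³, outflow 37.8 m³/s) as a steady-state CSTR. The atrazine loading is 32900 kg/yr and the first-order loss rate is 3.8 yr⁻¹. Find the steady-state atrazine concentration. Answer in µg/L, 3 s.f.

27.5 µg/L

Outflow Q = 37.8 m³/s × 3.156e+07 s/yr = 1.193e+09 m³/yr.
Steady-state CSTR mass balance: W = Q·C + k·V·C, so C = W/(Q + kV).
Q + kV = 1.193e+09 + 3.8·366000 = 1.194e+09 m³/yr.
C = 32900/1.194e+09 = 2.755e-05 kg/m³ = 0.02755 mg/L = 27.55 µg/L.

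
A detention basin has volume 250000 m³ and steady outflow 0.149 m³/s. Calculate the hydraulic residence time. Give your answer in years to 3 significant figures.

0.0532 yr

Q = 0.149 m³/s × 3.156e+07 s/yr = 4.702e+06 m³/yr.
Hydraulic residence time τ = V/Q = 250000/4.702e+06 = 0.05317 yr.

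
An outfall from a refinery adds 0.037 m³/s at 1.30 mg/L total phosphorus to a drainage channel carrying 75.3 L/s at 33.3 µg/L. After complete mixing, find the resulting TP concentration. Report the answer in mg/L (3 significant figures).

0.451 mg/L

75.3 L/s = 0.0753 m³/s.
33.3 µg/L = 0.0333 mg/L.
Flow-weighted mixing gives C = (0.037·1.3 + 0.0753·0.0333) / (0.037 + 0.0753) = 0.05061/0.1123 = 0.4506 mg/L.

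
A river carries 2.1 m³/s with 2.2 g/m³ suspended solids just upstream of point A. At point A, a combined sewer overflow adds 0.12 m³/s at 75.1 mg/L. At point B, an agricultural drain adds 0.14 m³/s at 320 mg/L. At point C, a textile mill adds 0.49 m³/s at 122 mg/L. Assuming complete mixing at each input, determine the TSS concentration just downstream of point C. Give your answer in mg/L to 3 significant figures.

41.5 mg/L

After input A: C = (2.1·2.2 + 0.12·75.1) / 2.22 = 6.141 mg/L.
After input B: C = (2.22·6.141 + 0.14·320) / 2.36 = 24.76 mg/L.
After input C: C = (2.36·24.76 + 0.49·122) / 2.85 = 41.48 mg/L.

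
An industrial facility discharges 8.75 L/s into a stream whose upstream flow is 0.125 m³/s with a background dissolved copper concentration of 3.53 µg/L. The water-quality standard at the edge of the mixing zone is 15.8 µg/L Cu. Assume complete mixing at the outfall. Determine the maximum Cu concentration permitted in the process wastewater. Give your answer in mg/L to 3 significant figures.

8.75 L/s = 0.00875 m³/s.
3.53 µg/L = 0.00353 mg/L.
15.8 µg/L = 0.0158 mg/L.
Mass balance: 0.0158·0.1338 = 0.00875·Cₑ + 0.125·0.00353.
Cₑ = (0.002113 − 0.0004412) / 0.00875 = 0.1911 mg/L.

0.191 mg/L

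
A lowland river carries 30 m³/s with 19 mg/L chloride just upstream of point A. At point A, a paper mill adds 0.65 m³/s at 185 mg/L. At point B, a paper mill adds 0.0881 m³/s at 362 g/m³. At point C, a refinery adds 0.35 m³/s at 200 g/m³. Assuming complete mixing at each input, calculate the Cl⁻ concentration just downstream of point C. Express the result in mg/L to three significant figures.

25.5 mg/L

After input A: C = (30·19 + 0.65·185) / 30.65 = 22.52 mg/L.
After input B: C = (30.65·22.52 + 0.0881·362) / 30.74 = 23.49 mg/L.
After input C: C = (30.74·23.49 + 0.35·200) / 31.09 = 25.48 mg/L.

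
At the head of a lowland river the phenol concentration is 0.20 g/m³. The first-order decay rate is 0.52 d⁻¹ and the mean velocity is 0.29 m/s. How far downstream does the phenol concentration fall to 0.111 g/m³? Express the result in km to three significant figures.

From C = C₀·e^(−kt), t = ln(C₀/C)/k = ln(0.20/0.111)/0.52 = 0.5888/0.52 = 1.132 d.
Distance = v·t = 0.29 m/s × 9.783e+04 s = 2.837e+04 m = 28.37 km.

28.4 km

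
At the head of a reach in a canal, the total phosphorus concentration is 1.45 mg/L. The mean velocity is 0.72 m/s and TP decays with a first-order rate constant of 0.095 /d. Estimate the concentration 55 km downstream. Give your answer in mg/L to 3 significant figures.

1.33 mg/L

Travel time t = 55 km / 0.72 m/s = 5.5e+04/0.72 = 7.639e+04 s = 0.8841 d.
First-order decay: C = 1.45·exp(−0.095·0.8841) = 1.45·0.9194 = 1.333 mg/L.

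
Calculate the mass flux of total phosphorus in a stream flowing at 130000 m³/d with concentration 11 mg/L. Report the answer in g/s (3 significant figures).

16.6 g/s

130000 m³/d = 1.505 m³/s.
Mass flux = Q·C = 1.505 m³/s × 11 g/m³ = 16.55 g/s.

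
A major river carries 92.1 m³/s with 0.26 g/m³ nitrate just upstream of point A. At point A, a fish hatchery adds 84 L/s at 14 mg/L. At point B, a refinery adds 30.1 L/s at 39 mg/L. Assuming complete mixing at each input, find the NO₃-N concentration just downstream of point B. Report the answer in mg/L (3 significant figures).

0.285 mg/L

84 L/s = 0.084 m³/s.
After input A: C = (92.1·0.26 + 0.084·14) / 92.18 = 0.2725 mg/L.
30.1 L/s = 0.0301 m³/s.
After input B: C = (92.18·0.2725 + 0.0301·39) / 92.21 = 0.2852 mg/L.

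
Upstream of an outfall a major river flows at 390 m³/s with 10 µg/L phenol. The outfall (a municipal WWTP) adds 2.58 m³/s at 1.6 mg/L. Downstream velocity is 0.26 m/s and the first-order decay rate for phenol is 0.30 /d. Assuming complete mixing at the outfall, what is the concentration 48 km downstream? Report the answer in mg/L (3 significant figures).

10 µg/L = 0.01 mg/L.
After complete mixing, C₀ = (2.58·1.6 + 390·0.01) / 392.6 = 0.02045 mg/L.
Travel time t = 4.8e+04 m / 0.26 m/s = 1.846e+05 s = 2.137 d.
C = 0.02045·exp(−0.30·2.137) = 0.02045·0.5268 = 0.01077 mg/L.

0.0108 mg/L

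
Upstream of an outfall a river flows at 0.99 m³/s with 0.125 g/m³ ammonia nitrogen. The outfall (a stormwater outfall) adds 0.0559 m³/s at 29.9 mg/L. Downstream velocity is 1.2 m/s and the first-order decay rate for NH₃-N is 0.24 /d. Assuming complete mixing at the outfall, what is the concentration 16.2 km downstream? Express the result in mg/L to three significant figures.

1.65 mg/L

After complete mixing, C₀ = (0.0559·29.9 + 0.99·0.125) / 1.046 = 1.716 mg/L.
Travel time t = 1.62e+04 m / 1.2 m/s = 1.35e+04 s = 0.1562 d.
C = 1.716·exp(−0.24·0.1562) = 1.716·0.9632 = 1.653 mg/L.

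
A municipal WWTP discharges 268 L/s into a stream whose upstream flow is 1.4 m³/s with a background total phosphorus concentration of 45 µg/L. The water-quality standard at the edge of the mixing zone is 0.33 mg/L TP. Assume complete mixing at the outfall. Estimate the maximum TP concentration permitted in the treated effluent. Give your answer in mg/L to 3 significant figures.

268 L/s = 0.268 m³/s.
45 µg/L = 0.045 mg/L.
Mass balance: 0.33·1.668 = 0.268·Cₑ + 1.4·0.045.
Cₑ = (0.5504 − 0.063) / 0.268 = 1.819 mg/L.

1.82 mg/L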